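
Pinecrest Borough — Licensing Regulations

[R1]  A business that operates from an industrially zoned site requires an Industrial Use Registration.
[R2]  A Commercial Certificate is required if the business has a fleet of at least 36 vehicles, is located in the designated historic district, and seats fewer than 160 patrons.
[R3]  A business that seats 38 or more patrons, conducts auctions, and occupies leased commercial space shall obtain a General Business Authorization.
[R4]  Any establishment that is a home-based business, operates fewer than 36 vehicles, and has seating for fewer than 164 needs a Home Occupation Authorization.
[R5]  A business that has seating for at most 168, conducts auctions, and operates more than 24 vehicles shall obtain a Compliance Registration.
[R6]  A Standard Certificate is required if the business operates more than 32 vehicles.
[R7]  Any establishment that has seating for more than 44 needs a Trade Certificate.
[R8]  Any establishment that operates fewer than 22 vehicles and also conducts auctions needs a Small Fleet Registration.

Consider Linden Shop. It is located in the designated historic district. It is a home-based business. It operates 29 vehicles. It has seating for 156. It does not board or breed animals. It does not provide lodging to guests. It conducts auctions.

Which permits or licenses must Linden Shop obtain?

Compliance Registration, Home Occupation Authorization, Trade Certificate

[R1] is a home-based business (not: operates from an industrially zoned site) → Industrial Use Registration not required.
[R2] vehicles 29 < 36; is located in the designated historic district; seating 156 < 160 → Commercial Certificate not required.
[R3] seating 156 ≥ 38; conducts auctions; is a home-based business (not: occupies leased commercial space) → General Business Authorization not required.
[R4] is a home-based business; vehicles 29 < 36; seating 156 < 164 → Home Occupation Authorization required.
[R5] seating 156 ≤ 168; conducts auctions; vehicles 29 > 24 → Compliance Registration required.
[R6] vehicles 29 ≤ 32 → Standard Certificate not required.
[R7] seating 156 > 44 → Trade Certificate required.
[R8] vehicles 29 ≥ 22; conducts auctions → Small Fleet Registration not required.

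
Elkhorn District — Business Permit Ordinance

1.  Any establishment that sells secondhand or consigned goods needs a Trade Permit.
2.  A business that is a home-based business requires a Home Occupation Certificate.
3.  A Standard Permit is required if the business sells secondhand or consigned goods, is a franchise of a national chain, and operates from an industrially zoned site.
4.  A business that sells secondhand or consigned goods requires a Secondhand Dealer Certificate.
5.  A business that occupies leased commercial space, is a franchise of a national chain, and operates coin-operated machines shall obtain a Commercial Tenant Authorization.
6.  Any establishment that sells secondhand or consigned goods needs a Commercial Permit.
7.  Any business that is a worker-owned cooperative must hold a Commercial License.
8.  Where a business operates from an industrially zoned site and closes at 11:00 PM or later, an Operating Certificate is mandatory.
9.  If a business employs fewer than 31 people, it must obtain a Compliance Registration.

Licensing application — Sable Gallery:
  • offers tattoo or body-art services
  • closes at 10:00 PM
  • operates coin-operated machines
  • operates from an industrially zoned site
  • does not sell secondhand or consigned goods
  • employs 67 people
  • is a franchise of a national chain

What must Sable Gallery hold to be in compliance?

None

1. does not sell secondhand or consigned goods → Trade Permit not required.
2. operates from an industrially zoned site (not: is a home-based business) → Home Occupation Certificate not required.
3. does not sell secondhand or consigned goods; is a franchise of a national chain; operates from an industrially zoned site → Standard Permit not required.
4. does not sell secondhand or consigned goods → Secondhand Dealer Certificate not required.
5. operates from an industrially zoned site (not: occupies leased commercial space); is a franchise of a national chain; operates coin-operated machines → Commercial Tenant Authorization not required.
6. does not sell secondhand or consigned goods → Commercial Permit not required.
7. is a franchise of a national chain (not: is a worker-owned cooperative) → Commercial License not required.
8. operates from an industrially zoned site; closes 10:00 PM, at/before 11:00 PM → Operating Certificate not required.
9. employees 67 ≥ 31 → Compliance Registration not required.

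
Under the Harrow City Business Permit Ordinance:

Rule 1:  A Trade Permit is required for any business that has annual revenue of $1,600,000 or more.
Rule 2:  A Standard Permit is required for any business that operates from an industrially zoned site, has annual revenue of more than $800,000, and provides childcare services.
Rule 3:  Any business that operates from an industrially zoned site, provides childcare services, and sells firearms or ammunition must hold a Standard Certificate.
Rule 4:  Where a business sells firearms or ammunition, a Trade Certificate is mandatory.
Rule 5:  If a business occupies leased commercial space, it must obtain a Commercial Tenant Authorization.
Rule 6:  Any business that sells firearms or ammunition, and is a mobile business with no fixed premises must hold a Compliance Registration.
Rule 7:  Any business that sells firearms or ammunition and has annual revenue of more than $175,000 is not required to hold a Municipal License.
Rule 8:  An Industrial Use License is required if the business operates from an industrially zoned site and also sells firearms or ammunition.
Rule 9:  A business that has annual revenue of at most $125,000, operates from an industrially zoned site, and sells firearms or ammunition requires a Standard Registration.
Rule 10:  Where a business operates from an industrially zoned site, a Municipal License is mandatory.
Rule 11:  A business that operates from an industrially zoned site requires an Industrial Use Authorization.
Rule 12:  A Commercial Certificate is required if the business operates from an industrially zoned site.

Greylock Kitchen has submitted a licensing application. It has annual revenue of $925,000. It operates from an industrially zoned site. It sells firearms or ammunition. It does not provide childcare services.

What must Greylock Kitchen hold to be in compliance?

Rule 1: revenue $925,000 < $1,600,000 → Trade Permit not required.
Rule 2: operates from an industrially zoned site; revenue $925,000 > $800,000; does not provide childcare services → Standard Permit not required.
Rule 3: operates from an industrially zoned site; does not provide childcare services; sells firearms or ammunition → Standard Certificate not required.
Rule 4: sells firearms or ammunition → Trade Certificate required.
Rule 5: operates from an industrially zoned site (not: occupies leased commercial space) → Commercial Tenant Authorization not required.
Rule 6: sells firearms or ammunition; operates from an industrially zoned site (not: is a mobile business with no fixed premises) → Compliance Registration not required.
Rule 7: sells firearms or ammunition; revenue $925,000 > $175,000 → exempt from Municipal License.
Rule 8: operates from an industrially zoned site; sells firearms or ammunition → Industrial Use License required.
Rule 9: revenue $925,000 > $125,000; operates from an industrially zoned site; sells firearms or ammunition → Standard Registration not required.
Rule 10: operates from an industrially zoned site → Municipal License required.
Rule 11: operates from an industrially zoned site → Industrial Use Authorization required.
Rule 12: operates from an industrially zoned site → Commercial Certificate required.

Commercial Certificate, Industrial Use Authorization, Industrial Use License, Trade Certificate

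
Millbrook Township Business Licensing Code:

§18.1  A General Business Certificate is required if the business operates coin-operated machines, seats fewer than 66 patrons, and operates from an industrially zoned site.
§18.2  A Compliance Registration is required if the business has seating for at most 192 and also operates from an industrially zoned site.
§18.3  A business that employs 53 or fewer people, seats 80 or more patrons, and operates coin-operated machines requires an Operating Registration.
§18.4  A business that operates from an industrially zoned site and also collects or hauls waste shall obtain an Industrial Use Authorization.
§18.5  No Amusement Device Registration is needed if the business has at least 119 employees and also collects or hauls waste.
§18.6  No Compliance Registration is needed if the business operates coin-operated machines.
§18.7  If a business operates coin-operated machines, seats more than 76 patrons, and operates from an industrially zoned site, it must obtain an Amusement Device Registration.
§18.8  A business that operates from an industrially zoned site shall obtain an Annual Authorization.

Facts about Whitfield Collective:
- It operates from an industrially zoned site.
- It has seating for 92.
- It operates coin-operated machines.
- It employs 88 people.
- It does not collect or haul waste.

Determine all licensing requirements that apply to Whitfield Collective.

Amusement Device Registration, Annual Authorization

§18.1 operates coin-operated machines; seating 92 ≥ 66; operates from an industrially zoned site → General Business Certificate not required.
§18.2 seating 92 ≤ 192; operates from an industrially zoned site → Compliance Registration required.
§18.3 employees 88 > 53; seating 92 ≥ 80; operates coin-operated machines → Operating Registration not required.
§18.4 operates from an industrially zoned site; does not collect or haul waste → Industrial Use Authorization not required.
§18.5 employees 88 < 119; does not collect or haul waste → Amusement Device Registration exemption does not apply.
§18.6 operates coin-operated machines → exempt from Compliance Registration.
§18.7 operates coin-operated machines; seating 92 > 76; operates from an industrially zoned site → Amusement Device Registration required.
§18.8 operates from an industrially zoned site → Annual Authorization required.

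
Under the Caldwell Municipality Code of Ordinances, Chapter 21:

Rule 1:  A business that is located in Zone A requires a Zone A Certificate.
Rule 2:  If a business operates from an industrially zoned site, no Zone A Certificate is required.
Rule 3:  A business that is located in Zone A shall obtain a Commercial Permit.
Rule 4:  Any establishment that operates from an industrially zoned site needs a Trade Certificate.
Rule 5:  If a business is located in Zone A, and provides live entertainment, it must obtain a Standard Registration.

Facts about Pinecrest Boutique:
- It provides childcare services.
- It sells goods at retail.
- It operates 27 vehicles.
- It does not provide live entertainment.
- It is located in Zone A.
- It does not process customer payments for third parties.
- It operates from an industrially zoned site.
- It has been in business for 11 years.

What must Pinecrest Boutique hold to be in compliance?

Commercial Permit, Trade Certificate

Rule 1: is located in Zone A → Zone A Certificate required.
Rule 2: operates from an industrially zoned site → exempt from Zone A Certificate.
Rule 3: is located in Zone A → Commercial Permit required.
Rule 4: operates from an industrially zoned site → Trade Certificate required.
Rule 5: is located in Zone A; does not provide live entertainment → Standard Registration not required.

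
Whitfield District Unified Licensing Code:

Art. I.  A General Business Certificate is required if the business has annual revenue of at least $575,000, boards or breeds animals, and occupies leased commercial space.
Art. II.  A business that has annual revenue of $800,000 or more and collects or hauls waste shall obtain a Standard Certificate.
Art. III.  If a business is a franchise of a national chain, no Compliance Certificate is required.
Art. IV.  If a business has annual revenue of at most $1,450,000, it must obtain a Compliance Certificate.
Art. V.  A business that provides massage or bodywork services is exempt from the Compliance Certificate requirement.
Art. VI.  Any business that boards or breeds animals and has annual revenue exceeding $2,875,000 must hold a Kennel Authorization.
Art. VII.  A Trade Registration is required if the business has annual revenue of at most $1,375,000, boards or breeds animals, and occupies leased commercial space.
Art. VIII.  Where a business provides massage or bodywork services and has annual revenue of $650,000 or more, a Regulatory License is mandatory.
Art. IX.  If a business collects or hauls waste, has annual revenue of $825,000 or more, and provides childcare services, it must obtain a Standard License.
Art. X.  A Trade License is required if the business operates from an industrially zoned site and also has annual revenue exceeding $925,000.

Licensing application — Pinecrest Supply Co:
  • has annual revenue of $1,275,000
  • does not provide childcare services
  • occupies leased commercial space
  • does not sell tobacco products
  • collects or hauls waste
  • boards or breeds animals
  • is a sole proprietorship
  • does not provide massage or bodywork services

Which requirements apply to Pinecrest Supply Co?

Art. I. revenue $1,275,000 ≥ $575,000; boards or breeds animals; occupies leased commercial space → General Business Certificate required.
Art. II. revenue $1,275,000 ≥ $800,000; collects or hauls waste → Standard Certificate required.
Art. III. is a sole proprietorship (not: is a franchise of a national chain) → Compliance Certificate exemption does not apply.
Art. IV. revenue $1,275,000 ≤ $1,450,000 → Compliance Certificate required.
Art. V. does not provide massage or bodywork services → Compliance Certificate exemption does not apply.
Art. VI. boards or breeds animals; revenue $1,275,000 ≤ $2,875,000 → Kennel Authorization not required.
Art. VII. revenue $1,275,000 ≤ $1,375,000; boards or breeds animals; occupies leased commercial space → Trade Registration required.
Art. VIII. does not provide massage or bodywork services; revenue $1,275,000 ≥ $650,000 → Regulatory License not required.
Art. IX. collects or hauls waste; revenue $1,275,000 ≥ $825,000; does not provide childcare services → Standard License not required.
Art. X. occupies leased commercial space (not: operates from an industrially zoned site); revenue $1,275,000 > $925,000 → Trade License not required.

Compliance Certificate, General Business Certificate, Standard Certificate, Trade Registration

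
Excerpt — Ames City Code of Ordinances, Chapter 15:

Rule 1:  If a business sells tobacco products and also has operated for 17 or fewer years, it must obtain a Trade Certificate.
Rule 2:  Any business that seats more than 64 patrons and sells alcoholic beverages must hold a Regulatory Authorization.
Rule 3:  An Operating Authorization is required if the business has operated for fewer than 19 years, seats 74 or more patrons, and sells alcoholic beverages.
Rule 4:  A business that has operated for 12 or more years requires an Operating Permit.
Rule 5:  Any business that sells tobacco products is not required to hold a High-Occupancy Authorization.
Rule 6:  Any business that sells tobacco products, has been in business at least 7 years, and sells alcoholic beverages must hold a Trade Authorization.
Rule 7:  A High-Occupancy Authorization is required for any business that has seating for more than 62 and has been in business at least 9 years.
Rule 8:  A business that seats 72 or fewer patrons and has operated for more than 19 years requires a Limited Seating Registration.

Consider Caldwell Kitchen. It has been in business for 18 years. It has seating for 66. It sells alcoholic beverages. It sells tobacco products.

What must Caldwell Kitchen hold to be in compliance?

Rule 1: sells tobacco products; years in business 18 > 17 → Trade Certificate not required.
Rule 2: seating 66 > 64; sells alcoholic beverages → Regulatory Authorization required.
Rule 3: years in business 18 < 19; seating 66 < 74; sells alcoholic beverages → Operating Authorization not required.
Rule 4: years in business 18 ≥ 12 → Operating Permit required.
Rule 5: sells tobacco products → exempt from High-Occupancy Authorization.
Rule 6: sells tobacco products; years in business 18 ≥ 7; sells alcoholic beverages → Trade Authorization required.
Rule 7: seating 66 > 62; years in business 18 ≥ 9 → High-Occupancy Authorization required.
Rule 8: seating 66 ≤ 72; years in business 18 ≤ 19 → Limited Seating Registration not required.

Operating Permit, Regulatory Authorization, Trade Authorization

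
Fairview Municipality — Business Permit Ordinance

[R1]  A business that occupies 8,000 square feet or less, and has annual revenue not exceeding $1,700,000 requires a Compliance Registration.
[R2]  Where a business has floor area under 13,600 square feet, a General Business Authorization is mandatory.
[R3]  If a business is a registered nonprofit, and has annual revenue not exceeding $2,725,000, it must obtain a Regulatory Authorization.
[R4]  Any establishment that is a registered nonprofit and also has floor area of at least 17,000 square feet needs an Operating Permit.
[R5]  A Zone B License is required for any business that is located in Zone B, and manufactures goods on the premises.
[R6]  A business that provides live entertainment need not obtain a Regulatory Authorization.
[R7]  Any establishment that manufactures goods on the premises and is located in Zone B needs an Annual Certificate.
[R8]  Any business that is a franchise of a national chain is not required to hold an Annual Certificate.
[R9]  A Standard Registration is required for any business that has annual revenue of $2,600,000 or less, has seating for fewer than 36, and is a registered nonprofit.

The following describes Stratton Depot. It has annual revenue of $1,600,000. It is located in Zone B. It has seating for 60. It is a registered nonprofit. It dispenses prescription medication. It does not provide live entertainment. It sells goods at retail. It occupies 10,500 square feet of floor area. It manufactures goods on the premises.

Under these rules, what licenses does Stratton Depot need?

[R1] floor area 10,500 square feet > 8,000 square feet; revenue $1,600,000 ≤ $1,700,000 → Compliance Registration not required.
[R2] floor area 10,500 square feet < 13,600 square feet → General Business Authorization required.
[R3] is a registered nonprofit; revenue $1,600,000 ≤ $2,725,000 → Regulatory Authorization required.
[R4] is a registered nonprofit; floor area 10,500 square feet < 17,000 square feet → Operating Permit not required.
[R5] is located in Zone B; manufactures goods on the premises → Zone B License required.
[R6] does not provide live entertainment → Regulatory Authorization exemption does not apply.
[R7] manufactures goods on the premises; is located in Zone B → Annual Certificate required.
[R8] is a registered nonprofit (not: is a franchise of a national chain) → Annual Certificate exemption does not apply.
[R9] revenue $1,600,000 ≤ $2,600,000; seating 60 ≥ 36; is a registered nonprofit → Standard Registration not required.

Annual Certificate, General Business Authorization, Regulatory Authorization, Zone B License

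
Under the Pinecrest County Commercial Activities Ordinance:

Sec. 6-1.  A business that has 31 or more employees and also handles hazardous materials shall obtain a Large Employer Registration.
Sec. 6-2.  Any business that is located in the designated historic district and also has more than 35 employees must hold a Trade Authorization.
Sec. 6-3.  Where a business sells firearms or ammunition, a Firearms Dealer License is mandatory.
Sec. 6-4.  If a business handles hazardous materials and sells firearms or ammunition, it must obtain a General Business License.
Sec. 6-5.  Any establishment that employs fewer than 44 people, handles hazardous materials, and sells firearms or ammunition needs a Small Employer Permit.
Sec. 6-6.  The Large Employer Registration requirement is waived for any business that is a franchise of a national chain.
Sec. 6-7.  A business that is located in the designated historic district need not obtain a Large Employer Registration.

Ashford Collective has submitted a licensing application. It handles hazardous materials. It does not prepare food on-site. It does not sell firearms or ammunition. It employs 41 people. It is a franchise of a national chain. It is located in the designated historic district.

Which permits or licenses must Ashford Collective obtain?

Sec. 6-1. employees 41 ≥ 31; handles hazardous materials → Large Employer Registration required.
Sec. 6-2. is located in the designated historic district; employees 41 > 35 → Trade Authorization required.
Sec. 6-3. does not sell firearms or ammunition → Firearms Dealer License not required.
Sec. 6-4. handles hazardous materials; does not sell firearms or ammunition → General Business License not required.
Sec. 6-5. employees 41 < 44; handles hazardous materials; does not sell firearms or ammunition → Small Employer Permit not required.
Sec. 6-6. is a franchise of a national chain → exempt from Large Employer Registration.
Sec. 6-7. is located in the designated historic district → exempt from Large Employer Registration.

Trade Authorization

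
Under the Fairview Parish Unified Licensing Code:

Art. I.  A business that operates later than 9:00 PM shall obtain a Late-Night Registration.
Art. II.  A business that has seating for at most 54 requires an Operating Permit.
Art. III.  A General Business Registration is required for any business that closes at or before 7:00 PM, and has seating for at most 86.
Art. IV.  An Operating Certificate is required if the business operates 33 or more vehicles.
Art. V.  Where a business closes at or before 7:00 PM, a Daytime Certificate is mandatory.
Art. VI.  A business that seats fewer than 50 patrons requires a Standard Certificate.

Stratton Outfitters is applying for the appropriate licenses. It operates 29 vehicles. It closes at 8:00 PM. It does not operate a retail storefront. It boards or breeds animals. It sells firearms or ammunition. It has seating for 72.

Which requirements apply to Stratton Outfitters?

None

Art. I. closes 8:00 PM, at/before 9:00 PM → Late-Night Registration not required.
Art. II. seating 72 > 54 → Operating Permit not required.
Art. III. closes 8:00 PM, after 7:00 PM; seating 72 ≤ 86 → General Business Registration not required.
Art. IV. vehicles 29 < 33 → Operating Certificate not required.
Art. V. closes 8:00 PM, after 7:00 PM → Daytime Certificate not required.
Art. VI. seating 72 ≥ 50 → Standard Certificate not required.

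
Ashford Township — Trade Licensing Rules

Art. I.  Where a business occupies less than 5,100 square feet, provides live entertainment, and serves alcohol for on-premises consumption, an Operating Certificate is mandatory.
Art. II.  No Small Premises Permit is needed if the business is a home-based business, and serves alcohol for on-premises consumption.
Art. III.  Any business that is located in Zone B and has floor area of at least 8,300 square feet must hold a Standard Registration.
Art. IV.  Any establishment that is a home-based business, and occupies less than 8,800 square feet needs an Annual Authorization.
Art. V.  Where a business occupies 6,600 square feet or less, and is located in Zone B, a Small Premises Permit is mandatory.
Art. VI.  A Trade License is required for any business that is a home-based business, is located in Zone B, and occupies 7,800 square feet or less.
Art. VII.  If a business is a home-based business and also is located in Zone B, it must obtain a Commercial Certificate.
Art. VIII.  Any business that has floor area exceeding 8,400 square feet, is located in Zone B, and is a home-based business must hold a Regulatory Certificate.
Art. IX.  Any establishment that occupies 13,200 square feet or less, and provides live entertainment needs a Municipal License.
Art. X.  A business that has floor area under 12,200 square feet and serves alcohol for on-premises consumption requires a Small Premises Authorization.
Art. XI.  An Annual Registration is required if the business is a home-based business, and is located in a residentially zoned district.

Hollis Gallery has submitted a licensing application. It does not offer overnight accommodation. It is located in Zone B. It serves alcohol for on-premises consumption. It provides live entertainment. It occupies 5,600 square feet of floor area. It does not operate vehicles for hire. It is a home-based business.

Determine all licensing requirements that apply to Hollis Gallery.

Annual Authorization, Commercial Certificate, Municipal License, Small Premises Authorization, Trade License

Art. I. floor area 5,600 square feet ≥ 5,100 square feet; provides live entertainment; serves alcohol for on-premises consumption → Operating Certificate not required.
Art. II. is a home-based business; serves alcohol for on-premises consumption → exempt from Small Premises Permit.
Art. III. is located in Zone B; floor area 5,600 square feet < 8,300 square feet → Standard Registration not required.
Art. IV. is a home-based business; floor area 5,600 square feet < 8,800 square feet → Annual Authorization required.
Art. V. floor area 5,600 square feet ≤ 6,600 square feet; is located in Zone B → Small Premises Permit required.
Art. VI. is a home-based business; is located in Zone B; floor area 5,600 square feet ≤ 7,800 square feet → Trade License required.
Art. VII. is a home-based business; is located in Zone B → Commercial Certificate required.
Art. VIII. floor area 5,600 square feet ≤ 8,400 square feet; is located in Zone B; is a home-based business → Regulatory Certificate not required.
Art. IX. floor area 5,600 square feet ≤ 13,200 square feet; provides live entertainment → Municipal License required.
Art. X. floor area 5,600 square feet < 12,200 square feet; serves alcohol for on-premises consumption → Small Premises Authorization required.
Art. XI. is a home-based business; is located in Zone B (not: is located in a residentially zoned district) → Annual Registration not required.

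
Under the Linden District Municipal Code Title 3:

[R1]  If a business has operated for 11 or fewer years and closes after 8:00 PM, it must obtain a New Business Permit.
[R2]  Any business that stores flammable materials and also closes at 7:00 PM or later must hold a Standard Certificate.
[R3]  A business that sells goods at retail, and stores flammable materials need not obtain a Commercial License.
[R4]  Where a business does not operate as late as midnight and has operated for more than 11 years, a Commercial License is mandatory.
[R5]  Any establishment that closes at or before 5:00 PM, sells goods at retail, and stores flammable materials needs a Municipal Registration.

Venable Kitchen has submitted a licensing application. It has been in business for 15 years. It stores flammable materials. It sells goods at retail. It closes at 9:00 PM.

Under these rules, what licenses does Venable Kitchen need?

Standard Certificate

[R1] years in business 15 > 11; closes 9:00 PM, after 8:00 PM → New Business Permit not required.
[R2] stores flammable materials; closes 9:00 PM, after 7:00 PM → Standard Certificate required.
[R3] sells goods at retail; stores flammable materials → exempt from Commercial License.
[R4] closes 9:00 PM, at/before midnight; years in business 15 > 11 → Commercial License required.
[R5] closes 9:00 PM, after 5:00 PM; sells goods at retail; stores flammable materials → Municipal Registration not required.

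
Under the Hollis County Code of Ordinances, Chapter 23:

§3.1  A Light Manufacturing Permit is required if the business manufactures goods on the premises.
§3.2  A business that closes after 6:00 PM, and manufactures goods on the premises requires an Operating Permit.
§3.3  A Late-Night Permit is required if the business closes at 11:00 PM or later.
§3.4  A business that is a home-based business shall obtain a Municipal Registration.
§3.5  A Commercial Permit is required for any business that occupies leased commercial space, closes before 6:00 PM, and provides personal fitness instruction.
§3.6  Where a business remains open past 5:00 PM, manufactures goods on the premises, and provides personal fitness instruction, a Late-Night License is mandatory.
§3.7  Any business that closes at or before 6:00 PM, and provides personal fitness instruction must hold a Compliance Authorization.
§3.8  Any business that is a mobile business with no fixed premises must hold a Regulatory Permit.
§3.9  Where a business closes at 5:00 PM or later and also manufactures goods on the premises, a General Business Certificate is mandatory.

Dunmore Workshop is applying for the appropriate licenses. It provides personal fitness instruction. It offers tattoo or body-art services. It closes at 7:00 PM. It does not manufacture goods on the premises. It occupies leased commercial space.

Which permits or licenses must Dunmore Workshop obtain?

§3.1 does not manufacture goods on the premises → Light Manufacturing Permit not required.
§3.2 closes 7:00 PM, after 6:00 PM; does not manufacture goods on the premises → Operating Permit not required.
§3.3 closes 7:00 PM, at/before 11:00 PM → Late-Night Permit not required.
§3.4 occupies leased commercial space (not: is a home-based business) → Municipal Registration not required.
§3.5 occupies leased commercial space; closes 7:00 PM, after 6:00 PM; provides personal fitness instruction → Commercial Permit not required.
§3.6 closes 7:00 PM, after 5:00 PM; does not manufacture goods on the premises; provides personal fitness instruction → Late-Night License not required.
§3.7 closes 7:00 PM, after 6:00 PM; provides personal fitness instruction → Compliance Authorization not required.
§3.8 occupies leased commercial space (not: is a mobile business with no fixed premises) → Regulatory Permit not required.
§3.9 closes 7:00 PM, after 5:00 PM; does not manufacture goods on the premises → General Business Certificate not required.

None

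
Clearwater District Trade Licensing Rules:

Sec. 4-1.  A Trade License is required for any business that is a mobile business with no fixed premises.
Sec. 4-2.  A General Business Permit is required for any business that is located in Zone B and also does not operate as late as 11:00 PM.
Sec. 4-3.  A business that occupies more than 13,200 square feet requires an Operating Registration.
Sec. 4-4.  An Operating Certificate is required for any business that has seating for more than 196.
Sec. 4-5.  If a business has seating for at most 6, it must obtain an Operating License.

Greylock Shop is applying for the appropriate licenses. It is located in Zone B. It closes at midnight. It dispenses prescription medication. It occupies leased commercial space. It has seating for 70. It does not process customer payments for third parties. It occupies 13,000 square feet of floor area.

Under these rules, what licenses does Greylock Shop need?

Sec. 4-1. occupies leased commercial space (not: is a mobile business with no fixed premises) → Trade License not required.
Sec. 4-2. is located in Zone B; closes midnight, after 11:00 PM → General Business Permit not required.
Sec. 4-3. floor area 13,000 square feet ≤ 13,200 square feet → Operating Registration not required.
Sec. 4-4. seating 70 ≤ 196 → Operating Certificate not required.
Sec. 4-5. seating 70 > 6 → Operating License not required.

None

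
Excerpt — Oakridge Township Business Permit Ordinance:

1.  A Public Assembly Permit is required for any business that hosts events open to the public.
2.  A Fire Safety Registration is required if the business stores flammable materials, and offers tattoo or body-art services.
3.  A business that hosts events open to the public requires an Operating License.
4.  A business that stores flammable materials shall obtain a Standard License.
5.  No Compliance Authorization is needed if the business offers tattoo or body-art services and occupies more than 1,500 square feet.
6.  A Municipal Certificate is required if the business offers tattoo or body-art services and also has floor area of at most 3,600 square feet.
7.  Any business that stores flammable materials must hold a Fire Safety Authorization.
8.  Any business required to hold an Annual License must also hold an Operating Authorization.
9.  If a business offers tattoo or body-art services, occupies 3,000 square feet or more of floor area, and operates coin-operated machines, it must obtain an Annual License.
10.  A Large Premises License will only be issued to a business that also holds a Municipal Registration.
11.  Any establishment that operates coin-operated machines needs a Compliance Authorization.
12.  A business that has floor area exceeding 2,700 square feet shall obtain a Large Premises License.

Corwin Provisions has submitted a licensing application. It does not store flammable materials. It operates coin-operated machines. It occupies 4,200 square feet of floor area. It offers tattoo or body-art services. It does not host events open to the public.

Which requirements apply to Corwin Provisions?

Annual License, Large Premises License, Municipal Registration, Operating Authorization

1. does not host events open to the public → Public Assembly Permit not required.
2. does not store flammable materials; offers tattoo or body-art services → Fire Safety Registration not required.
3. does not host events open to the public → Operating License not required.
4. does not store flammable materials → Standard License not required.
5. offers tattoo or body-art services; floor area 4,200 square feet > 1,500 square feet → exempt from Compliance Authorization.
6. offers tattoo or body-art services; floor area 4,200 square feet > 3,600 square feet → Municipal Certificate not required.
7. does not store flammable materials → Fire Safety Authorization not required.
8. Annual License is required → Operating Authorization also required.
9. offers tattoo or body-art services; floor area 4,200 square feet ≥ 3,000 square feet; operates coin-operated machines → Annual License required.
10. Large Premises License is required → Municipal Registration also required.
11. operates coin-operated machines → Compliance Authorization required.
12. floor area 4,200 square feet > 2,700 square feet → Large Premises License required.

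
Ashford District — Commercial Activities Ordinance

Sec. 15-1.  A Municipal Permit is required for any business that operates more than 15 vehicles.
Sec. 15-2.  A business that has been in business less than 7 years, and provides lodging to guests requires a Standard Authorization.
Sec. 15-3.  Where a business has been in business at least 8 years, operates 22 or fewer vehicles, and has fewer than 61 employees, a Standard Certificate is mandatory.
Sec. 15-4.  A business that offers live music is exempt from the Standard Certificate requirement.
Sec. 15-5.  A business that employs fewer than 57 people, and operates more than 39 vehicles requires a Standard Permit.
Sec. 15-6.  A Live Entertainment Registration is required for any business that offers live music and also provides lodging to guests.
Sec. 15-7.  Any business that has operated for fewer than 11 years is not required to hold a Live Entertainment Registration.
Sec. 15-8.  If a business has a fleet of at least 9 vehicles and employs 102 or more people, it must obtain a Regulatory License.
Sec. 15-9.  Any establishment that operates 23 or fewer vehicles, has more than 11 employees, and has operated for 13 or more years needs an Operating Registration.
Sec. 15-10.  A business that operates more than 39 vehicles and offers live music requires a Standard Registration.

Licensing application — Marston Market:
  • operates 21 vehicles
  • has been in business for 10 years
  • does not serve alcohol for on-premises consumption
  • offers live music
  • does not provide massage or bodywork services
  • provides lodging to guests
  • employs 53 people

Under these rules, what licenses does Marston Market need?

Sec. 15-1. vehicles 21 > 15 → Municipal Permit required.
Sec. 15-2. years in business 10 ≥ 7; provides lodging to guests → Standard Authorization not required.
Sec. 15-3. years in business 10 ≥ 8; vehicles 21 ≤ 22; employees 53 < 61 → Standard Certificate required.
Sec. 15-4. offers live music → exempt from Standard Certificate.
Sec. 15-5. employees 53 < 57; vehicles 21 ≤ 39 → Standard Permit not required.
Sec. 15-6. offers live music; provides lodging to guests → Live Entertainment Registration required.
Sec. 15-7. years in business 10 < 11 → exempt from Live Entertainment Registration.
Sec. 15-8. vehicles 21 ≥ 9; employees 53 < 102 → Regulatory License not required.
Sec. 15-9. vehicles 21 ≤ 23; employees 53 > 11; years in business 10 < 13 → Operating Registration not required.
Sec. 15-10. vehicles 21 ≤ 39; offers live music → Standard Registration not required.

Municipal Permit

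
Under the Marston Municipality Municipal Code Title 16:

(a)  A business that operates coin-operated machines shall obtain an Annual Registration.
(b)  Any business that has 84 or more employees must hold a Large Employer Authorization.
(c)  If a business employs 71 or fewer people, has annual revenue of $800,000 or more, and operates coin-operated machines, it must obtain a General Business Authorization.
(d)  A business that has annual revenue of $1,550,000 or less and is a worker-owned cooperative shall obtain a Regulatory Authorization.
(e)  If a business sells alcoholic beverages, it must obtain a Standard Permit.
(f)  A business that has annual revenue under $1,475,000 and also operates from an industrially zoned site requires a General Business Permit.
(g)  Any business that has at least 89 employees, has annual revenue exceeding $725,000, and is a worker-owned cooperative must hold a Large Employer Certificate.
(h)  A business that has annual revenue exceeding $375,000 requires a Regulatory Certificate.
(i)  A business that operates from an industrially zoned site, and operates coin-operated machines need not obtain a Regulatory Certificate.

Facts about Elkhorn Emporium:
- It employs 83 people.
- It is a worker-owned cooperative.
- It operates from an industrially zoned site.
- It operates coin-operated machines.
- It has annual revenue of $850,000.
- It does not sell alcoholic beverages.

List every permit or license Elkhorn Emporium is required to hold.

(a) operates coin-operated machines → Annual Registration required.
(b) employees 83 < 84 → Large Employer Authorization not required.
(c) employees 83 > 71; revenue $850,000 ≥ $800,000; operates coin-operated machines → General Business Authorization not required.
(d) revenue $850,000 ≤ $1,550,000; is a worker-owned cooperative → Regulatory Authorization required.
(e) does not sell alcoholic beverages → Standard Permit not required.
(f) revenue $850,000 < $1,475,000; operates from an industrially zoned site → General Business Permit required.
(g) employees 83 < 89; revenue $850,000 > $725,000; is a worker-owned cooperative → Large Employer Certificate not required.
(h) revenue $850,000 > $375,000 → Regulatory Certificate required.
(i) operates from an industrially zoned site; operates coin-operated machines → exempt from Regulatory Certificate.

Annual Registration, General Business Permit, Regulatory Authorization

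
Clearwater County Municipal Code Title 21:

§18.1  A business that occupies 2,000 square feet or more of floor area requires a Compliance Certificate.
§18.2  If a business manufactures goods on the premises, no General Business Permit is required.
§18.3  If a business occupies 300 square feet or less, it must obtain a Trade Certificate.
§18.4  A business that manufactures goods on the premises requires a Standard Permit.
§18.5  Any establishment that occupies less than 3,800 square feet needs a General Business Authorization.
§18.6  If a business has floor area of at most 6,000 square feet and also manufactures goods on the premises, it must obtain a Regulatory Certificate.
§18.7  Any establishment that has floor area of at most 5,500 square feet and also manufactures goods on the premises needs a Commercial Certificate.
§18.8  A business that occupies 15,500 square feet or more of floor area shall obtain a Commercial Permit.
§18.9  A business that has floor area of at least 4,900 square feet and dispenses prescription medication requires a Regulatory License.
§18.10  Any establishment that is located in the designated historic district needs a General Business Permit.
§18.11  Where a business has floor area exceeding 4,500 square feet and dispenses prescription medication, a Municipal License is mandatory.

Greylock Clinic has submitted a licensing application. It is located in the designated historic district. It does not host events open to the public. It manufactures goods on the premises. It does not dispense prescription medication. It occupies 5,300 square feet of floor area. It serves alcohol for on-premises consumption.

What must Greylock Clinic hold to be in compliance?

Commercial Certificate, Compliance Certificate, Regulatory Certificate, Standard Permit

§18.1 floor area 5,300 square feet ≥ 2,000 square feet → Compliance Certificate required.
§18.2 manufactures goods on the premises → exempt from General Business Permit.
§18.3 floor area 5,300 square feet > 300 square feet → Trade Certificate not required.
§18.4 manufactures goods on the premises → Standard Permit required.
§18.5 floor area 5,300 square feet ≥ 3,800 square feet → General Business Authorization not required.
§18.6 floor area 5,300 square feet ≤ 6,000 square feet; manufactures goods on the premises → Regulatory Certificate required.
§18.7 floor area 5,300 square feet ≤ 5,500 square feet; manufactures goods on the premises → Commercial Certificate required.
§18.8 floor area 5,300 square feet < 15,500 square feet → Commercial Permit not required.
§18.9 floor area 5,300 square feet ≥ 4,900 square feet; does not dispense prescription medication → Regulatory License not required.
§18.10 is located in the designated historic district → General Business Permit required.
§18.11 floor area 5,300 square feet > 4,500 square feet; does not dispense prescription medication → Municipal License not required.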